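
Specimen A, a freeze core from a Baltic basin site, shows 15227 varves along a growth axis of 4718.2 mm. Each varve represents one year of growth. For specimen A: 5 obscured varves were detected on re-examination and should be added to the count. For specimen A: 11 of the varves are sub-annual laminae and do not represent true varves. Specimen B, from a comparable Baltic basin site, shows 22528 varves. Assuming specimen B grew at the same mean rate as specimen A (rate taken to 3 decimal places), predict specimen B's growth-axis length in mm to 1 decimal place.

Specimen A: correcting the raw count gives 15227 − 11 + 5 = 15221 true varves.
A: 4718.2 mm over 15221 years gives 4718.2 / 15221 ≈ 0.310 mm/year.
For B, 0.310 mm/year × 22528 years = 6983.7 mm.

6983.7 mm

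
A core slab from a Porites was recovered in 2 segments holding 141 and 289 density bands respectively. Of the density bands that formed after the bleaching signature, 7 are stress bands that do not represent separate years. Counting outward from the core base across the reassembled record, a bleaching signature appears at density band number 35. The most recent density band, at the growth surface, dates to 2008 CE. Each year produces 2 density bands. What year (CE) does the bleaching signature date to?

1814 CE

Total density bands = 141 + 289 = 430.
The bleaching signature sits at density band 35 from the core base, so 430 − 35 = 395 density bands formed after it.
Removing the 7 false density bands leaves 395 − 7 = 388 true density bands beyond the bleaching signature.
388 density bands at 2 per year is 388 / 2 = 194 years.
Counting back 194 years from 2008 CE places the bleaching signature in 2008 − 194 = 1814 CE.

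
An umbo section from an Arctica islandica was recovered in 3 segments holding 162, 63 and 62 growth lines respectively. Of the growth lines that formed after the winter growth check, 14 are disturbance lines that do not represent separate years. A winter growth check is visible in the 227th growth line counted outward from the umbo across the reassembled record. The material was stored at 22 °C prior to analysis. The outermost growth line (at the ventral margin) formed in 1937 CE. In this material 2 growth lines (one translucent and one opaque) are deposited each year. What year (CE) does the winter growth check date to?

1914 CE

Total growth lines = 162 + 63 + 62 = 287.
287 − 227 = 60 growth lines lie beyond the winter growth check toward the ventral margin.
Removing the 14 false growth lines leaves 60 − 14 = 46 true growth lines beyond the winter growth check.
46 growth lines at 2 per year is 46 / 2 = 23 years.
The growth line at the ventral margin is 1937 CE, so the winter growth check dates to 1937 − 23 = 1914 CE.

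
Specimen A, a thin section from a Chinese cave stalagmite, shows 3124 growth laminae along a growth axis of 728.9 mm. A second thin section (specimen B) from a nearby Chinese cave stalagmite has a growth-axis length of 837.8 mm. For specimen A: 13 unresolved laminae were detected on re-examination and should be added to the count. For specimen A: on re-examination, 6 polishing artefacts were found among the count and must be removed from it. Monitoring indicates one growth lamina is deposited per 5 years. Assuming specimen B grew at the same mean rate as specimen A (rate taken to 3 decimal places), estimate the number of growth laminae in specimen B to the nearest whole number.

Specimen A: adjusted count: 3124 − 6 + 13 = 3131 growth laminae.
Specimen A: 3131 growth laminae at 5 years each span 3131 × 5 = 15655 years.
A: Mean rate = 728.9 mm / 15655 years ≈ 0.047 mm per year.
For B, 837.8 / 0.047 = 17825.53 years; at 5 years per growth lamina that is 17825.53 / 5 ≈ 3565 growth laminae.

3565 growth laminae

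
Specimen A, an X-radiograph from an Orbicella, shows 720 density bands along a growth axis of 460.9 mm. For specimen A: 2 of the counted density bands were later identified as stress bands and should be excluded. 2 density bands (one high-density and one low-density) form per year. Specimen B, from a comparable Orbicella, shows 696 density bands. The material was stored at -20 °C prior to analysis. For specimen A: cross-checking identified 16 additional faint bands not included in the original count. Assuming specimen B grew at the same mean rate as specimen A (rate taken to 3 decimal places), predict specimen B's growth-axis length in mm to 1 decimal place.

437.1 mm

Specimen A: true density band count = 720 − 2 + 16 = 734.
Specimen A: 734 density bands at 2 per year is 734 / 2 = 367 years.
A: Extension rate ≈ 460.9 / 367 = 1.256 mm per year.
Specimen B: dividing by 2 density bands per year: 696 / 2 = 348 years. B's length ≈ 1.256 × 348 = 437.1 mm.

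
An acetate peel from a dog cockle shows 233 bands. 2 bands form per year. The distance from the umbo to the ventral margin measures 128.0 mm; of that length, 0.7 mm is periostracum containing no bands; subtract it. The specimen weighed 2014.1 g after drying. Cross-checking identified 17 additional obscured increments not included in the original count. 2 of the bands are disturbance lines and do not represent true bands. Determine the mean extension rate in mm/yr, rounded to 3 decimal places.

1.027 mm/yr

True band count = 233 − 2 + 17 = 248.
With 2 bands per year, 248 / 2 = 124 years.
Removing the 0.7 mm offcut leaves 128.0 − 0.7 = 127.3 mm.
127.3 mm over 124 years gives 127.3 / 124 ≈ 1.027 mm/yr.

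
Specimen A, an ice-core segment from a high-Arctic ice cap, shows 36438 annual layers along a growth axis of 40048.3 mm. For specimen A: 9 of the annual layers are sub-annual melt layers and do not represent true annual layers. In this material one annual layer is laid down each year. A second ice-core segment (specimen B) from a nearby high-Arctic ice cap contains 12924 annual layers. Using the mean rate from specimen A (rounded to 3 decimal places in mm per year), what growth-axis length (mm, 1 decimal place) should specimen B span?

Specimen A: correcting the raw count gives 36438 − 9 = 36429 true annual layers.
A: 40048.3 mm over 36429 years gives 40048.3 / 36429 ≈ 1.099 mm/year.
Length of B = 1.099 × 12924 = 14203.5 mm.

14203.5 mm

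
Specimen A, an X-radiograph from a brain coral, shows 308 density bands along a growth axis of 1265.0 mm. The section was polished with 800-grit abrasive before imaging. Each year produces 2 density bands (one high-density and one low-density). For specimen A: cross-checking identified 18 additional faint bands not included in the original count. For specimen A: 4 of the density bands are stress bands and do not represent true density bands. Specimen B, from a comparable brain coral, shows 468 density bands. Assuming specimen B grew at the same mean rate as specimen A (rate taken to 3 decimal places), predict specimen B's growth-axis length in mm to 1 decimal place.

Specimen A: true density band count = 308 − 4 + 18 = 322.
Specimen A: with 2 density bands per year, 322 / 2 = 161 years.
A: 1265.0 mm over 161 years gives 1265.0 / 161 ≈ 7.857 mm per year.
Specimen B: 468 density bands at 2 per year is 468 / 2 = 234 years. B's length ≈ 7.857 × 234 = 1838.5 mm.

1838.5 mm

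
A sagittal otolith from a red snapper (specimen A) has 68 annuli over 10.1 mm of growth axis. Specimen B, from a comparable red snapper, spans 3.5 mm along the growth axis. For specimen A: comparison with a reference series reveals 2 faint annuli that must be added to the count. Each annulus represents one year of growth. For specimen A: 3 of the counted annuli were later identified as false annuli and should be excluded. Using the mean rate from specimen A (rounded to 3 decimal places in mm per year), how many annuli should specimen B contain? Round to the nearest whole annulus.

Specimen A: adjusted count: 68 − 3 + 2 = 67 annuli.
A: 10.1 mm over 67 years gives 10.1 / 67 ≈ 0.151 mm/year.
For B, 3.5 / 0.151 = 23.18 years ≈ 23 annuli.

23 annuli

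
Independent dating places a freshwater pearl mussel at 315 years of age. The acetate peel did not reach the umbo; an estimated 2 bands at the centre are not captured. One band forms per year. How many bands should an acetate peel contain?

Expected bands over 315 years: 315.
315 − 2 missed = 313 bands expected in the prepared section.

313 bands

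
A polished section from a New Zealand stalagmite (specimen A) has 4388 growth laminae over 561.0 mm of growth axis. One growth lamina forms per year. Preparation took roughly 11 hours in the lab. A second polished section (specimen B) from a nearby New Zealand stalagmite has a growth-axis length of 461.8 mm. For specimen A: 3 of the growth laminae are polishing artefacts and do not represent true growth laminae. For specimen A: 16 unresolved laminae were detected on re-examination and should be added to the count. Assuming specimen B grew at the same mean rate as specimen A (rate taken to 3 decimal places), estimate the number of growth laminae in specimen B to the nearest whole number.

Specimen A: correcting the raw count gives 4388 − 3 + 16 = 4401 true growth laminae.
A: Mean rate = 561.0 mm / 4401 years ≈ 0.127 mm/year.
For B, 461.8 / 0.127 = 3636.22 years ≈ 3636 growth laminae.

3636 growth laminae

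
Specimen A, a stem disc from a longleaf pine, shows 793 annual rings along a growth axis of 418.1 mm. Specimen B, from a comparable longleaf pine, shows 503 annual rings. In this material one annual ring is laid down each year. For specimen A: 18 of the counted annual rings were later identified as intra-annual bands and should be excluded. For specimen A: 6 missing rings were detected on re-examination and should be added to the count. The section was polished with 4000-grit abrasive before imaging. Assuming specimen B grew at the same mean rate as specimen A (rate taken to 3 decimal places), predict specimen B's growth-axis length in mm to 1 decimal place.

269.1 mm

Specimen A: correcting the raw count gives 793 − 18 + 6 = 781 true annual rings.
A: Extension rate ≈ 418.1 / 781 = 0.535 mm/yr.
Length of B = 0.535 × 503 = 269.1 mm.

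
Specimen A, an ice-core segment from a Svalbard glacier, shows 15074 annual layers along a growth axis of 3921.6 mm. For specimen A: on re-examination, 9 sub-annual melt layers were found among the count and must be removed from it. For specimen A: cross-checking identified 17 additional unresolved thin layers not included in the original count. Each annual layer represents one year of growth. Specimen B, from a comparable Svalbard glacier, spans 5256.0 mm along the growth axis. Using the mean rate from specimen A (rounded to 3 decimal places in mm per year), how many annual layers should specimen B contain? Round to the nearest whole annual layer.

20215 annual layers

Specimen A: adjusted count: 15074 − 9 + 17 = 15082 annual layers.
A: 3921.6 mm over 15082 years gives 3921.6 / 15082 ≈ 0.260 mm per year.
For B, 5256.0 / 0.260 = 20215.38 years ≈ 20215 annual layers.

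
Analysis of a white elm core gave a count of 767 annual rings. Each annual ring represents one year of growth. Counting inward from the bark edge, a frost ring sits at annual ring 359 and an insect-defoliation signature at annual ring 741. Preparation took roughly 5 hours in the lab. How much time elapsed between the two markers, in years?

382 yr

741 − 359 = 382 annual rings lie between the two events.
One annual ring per year makes the interval 382 years.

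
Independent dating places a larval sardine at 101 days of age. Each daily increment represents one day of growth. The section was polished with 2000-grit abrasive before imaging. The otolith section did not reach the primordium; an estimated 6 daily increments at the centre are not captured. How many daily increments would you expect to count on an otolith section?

95 daily increments

At one daily increment per day, 101 days correspond to 101 daily increments.
Subtracting the 6 daily increments not captured gives 101 − 6 = 95 daily increments in the record.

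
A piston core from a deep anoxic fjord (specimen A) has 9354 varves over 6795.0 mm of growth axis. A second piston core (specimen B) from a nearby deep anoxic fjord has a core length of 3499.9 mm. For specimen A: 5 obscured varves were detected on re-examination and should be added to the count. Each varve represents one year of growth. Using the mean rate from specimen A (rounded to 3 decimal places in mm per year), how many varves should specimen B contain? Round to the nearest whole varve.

4821 varves

Specimen A: adjusted count: 9354 + 5 = 9359 varves.
A: Mean rate = 6795.0 mm / 9359 years ≈ 0.726 mm per year.
Specimen B: 3499.9 mm / 0.726 mm per year = 4820.80 years ≈ 4821 varves.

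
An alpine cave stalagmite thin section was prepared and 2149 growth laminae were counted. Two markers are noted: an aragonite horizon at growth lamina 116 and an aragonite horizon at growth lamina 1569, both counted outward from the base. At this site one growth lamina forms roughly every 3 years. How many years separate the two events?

4359 yr

The two markers are separated by 1569 − 116 = 1453 growth laminae.
1453 growth laminae at 3 years each span 1453 × 3 = 4359 years.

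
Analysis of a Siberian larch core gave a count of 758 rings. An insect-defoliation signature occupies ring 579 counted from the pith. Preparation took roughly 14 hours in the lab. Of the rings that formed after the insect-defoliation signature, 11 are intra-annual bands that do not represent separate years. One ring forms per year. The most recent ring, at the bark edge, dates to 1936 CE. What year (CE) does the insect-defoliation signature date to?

1768 CE

758 − 579 = 179 rings lie beyond the insect-defoliation signature toward the bark edge.
Removing the 11 false rings leaves 179 − 11 = 168 true rings beyond the insect-defoliation signature.
1936 − 168 = 1768 CE.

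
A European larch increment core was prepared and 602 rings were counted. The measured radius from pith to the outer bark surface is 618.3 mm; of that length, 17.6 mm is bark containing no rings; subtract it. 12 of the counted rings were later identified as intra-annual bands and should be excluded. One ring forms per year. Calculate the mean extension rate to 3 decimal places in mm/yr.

1.018 mm/yr

True ring count = 602 − 12 = 590.
Removing the 17.6 mm offcut leaves 618.3 − 17.6 = 600.7 mm.
Extension rate ≈ 600.7 / 590 = 1.018 mm/yr.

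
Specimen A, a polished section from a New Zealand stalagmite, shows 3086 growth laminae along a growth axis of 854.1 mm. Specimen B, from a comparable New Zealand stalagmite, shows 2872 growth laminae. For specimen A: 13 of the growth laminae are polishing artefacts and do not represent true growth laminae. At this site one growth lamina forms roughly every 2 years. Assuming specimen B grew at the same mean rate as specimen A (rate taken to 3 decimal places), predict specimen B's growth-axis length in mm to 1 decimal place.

798.4 mm

Specimen A: true growth lamina count = 3086 − 13 = 3073.
Specimen A: at 2 years per growth lamina, 3073 × 2 = 6146 years.
A: 854.1 mm over 6146 years gives 854.1 / 6146 ≈ 0.139 mm per year.
Specimen B: at 2 years per growth lamina, 2872 × 2 = 5744 years. Length of B = 0.139 × 5744 = 798.4 mm.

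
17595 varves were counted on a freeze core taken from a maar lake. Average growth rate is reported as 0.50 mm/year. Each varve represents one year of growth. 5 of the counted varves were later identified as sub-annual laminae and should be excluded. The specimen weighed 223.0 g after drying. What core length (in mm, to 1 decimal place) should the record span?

After corrections the count is 17595 − 5 = 17590 varves.
17590 years at 0.50 mm/year gives 0.50 × 17590 = 8795.0 mm.

8795.0 mm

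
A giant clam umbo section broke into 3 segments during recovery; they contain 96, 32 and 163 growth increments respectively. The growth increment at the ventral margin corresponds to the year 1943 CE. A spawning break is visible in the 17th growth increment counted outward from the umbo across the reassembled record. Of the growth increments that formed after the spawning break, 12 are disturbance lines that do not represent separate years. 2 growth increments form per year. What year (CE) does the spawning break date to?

Total growth increments = 96 + 32 + 163 = 291.
Between growth increment 17 and the ventral margin there are 291 − 17 = 274 growth increments.
274 − 12 false = 262 true growth increments after the spawning break.
Dividing by 2 growth increments per year: 262 / 2 = 131 years.
Counting back 131 years from 1943 CE places the spawning break in 1943 − 131 = 1812 CE.

1812 CE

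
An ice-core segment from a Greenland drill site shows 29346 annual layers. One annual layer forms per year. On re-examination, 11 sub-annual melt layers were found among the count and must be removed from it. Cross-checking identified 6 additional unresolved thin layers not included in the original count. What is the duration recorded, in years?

After corrections the count is 29346 − 11 + 6 = 29341 annual layers.
At one annual layer per year, that is 29341 years.

29341 years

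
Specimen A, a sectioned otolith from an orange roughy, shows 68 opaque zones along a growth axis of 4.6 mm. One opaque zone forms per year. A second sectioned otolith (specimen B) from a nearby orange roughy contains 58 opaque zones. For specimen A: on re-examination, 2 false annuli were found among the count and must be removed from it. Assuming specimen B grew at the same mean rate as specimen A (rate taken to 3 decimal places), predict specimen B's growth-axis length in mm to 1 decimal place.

4.1 mm

Specimen A: correcting the raw count gives 68 − 2 = 66 true opaque zones.
A: Extension rate ≈ 4.6 / 66 = 0.070 mm/year.
B's length ≈ 0.070 × 58 = 4.1 mm.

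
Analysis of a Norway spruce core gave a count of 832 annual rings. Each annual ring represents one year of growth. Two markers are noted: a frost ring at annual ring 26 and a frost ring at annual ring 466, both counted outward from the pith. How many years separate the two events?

Separation: 466 − 26 = 440 annual rings.
One annual ring per year makes the interval 440 years.

440 years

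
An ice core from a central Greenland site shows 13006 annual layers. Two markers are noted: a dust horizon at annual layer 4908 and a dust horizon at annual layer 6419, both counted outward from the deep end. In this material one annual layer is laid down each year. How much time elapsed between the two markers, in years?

1511 years

The two markers are separated by 6419 − 4908 = 1511 annual layers.
That is 1511 years at one annual layer per year.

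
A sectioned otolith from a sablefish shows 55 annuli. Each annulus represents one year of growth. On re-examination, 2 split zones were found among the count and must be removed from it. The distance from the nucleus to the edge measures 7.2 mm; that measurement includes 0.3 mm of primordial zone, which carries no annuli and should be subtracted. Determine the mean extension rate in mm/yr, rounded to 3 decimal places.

0.130 mm/yr

Correcting the raw count gives 55 − 2 = 53 true annuli.
The growth record spans 7.2 − 0.3 = 6.9 mm.
Extension rate ≈ 6.9 / 53 = 0.130 mm/yr.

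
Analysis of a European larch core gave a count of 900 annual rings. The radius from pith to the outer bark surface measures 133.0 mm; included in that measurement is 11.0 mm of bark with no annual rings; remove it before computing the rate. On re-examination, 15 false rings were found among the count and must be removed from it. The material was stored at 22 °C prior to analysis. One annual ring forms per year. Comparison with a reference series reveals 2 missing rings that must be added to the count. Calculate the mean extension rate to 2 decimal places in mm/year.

0.14 mm/year

Correcting the raw count gives 900 − 15 + 2 = 887 true annual rings.
Removing the 11.0 mm offcut leaves 133.0 − 11.0 = 122.0 mm.
122.0 mm over 887 years gives 122.0 / 887 ≈ 0.14 mm/year.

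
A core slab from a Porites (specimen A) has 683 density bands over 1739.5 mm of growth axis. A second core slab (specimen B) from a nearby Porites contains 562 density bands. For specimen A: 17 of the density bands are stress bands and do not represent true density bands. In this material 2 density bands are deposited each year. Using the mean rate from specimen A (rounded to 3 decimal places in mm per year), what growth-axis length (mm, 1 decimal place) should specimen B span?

1467.9 mm

Specimen A: correcting the raw count gives 683 − 17 = 666 true density bands.
Specimen A: with 2 density bands per year, 666 / 2 = 333 years.
A: Mean rate = 1739.5 mm / 333 years ≈ 5.224 mm/year.
Specimen B: 562 density bands at 2 per year is 562 / 2 = 281 years. B's length ≈ 5.224 × 281 = 1467.9 mm.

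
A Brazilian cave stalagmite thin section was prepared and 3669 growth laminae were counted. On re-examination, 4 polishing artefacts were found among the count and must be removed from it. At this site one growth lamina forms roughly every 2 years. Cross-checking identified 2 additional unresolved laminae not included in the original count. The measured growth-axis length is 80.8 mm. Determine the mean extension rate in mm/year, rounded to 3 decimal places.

0.011 mm/year

After corrections the count is 3669 − 4 + 2 = 3667 growth laminae.
3667 growth laminae at 2 years each span 3667 × 2 = 7334 years.
Mean rate = 80.8 mm / 7334 years ≈ 0.011 mm/year.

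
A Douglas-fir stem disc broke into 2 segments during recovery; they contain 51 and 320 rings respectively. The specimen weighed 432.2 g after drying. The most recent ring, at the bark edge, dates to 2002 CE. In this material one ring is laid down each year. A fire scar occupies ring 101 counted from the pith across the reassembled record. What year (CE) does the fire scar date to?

Total rings = 51 + 320 = 371.
371 − 101 = 270 rings lie beyond the fire scar toward the bark edge.
Counting back 270 years from 2002 CE places the fire scar in 2002 − 270 = 1732 CE.

1732 CE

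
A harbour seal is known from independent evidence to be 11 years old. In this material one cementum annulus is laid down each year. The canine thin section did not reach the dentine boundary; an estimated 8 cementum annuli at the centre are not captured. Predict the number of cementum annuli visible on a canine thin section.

At one cementum annulus per year, 11 years correspond to 11 cementum annuli.
Subtracting the 8 cementum annuli not captured gives 11 − 8 = 3 cementum annuli in the record.

3 cementum annuli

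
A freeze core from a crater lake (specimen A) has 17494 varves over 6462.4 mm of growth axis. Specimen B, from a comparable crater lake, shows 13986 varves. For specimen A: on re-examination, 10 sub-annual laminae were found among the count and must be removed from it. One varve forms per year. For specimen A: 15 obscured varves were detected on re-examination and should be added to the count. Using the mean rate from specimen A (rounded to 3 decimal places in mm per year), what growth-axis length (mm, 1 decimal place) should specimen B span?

5160.8 mm

Specimen A: after corrections the count is 17494 − 10 + 15 = 17499 varves.
A: Extension rate ≈ 6462.4 / 17499 = 0.369 mm/yr.
Length of B = 0.369 × 13986 = 5160.8 mm.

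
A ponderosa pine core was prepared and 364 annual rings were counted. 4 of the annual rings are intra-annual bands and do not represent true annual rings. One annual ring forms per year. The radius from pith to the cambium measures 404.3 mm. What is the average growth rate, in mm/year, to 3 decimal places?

1.123 mm/year

After corrections the count is 364 − 4 = 360 annual rings.
Mean rate = 404.3 mm / 360 years ≈ 1.123 mm/year.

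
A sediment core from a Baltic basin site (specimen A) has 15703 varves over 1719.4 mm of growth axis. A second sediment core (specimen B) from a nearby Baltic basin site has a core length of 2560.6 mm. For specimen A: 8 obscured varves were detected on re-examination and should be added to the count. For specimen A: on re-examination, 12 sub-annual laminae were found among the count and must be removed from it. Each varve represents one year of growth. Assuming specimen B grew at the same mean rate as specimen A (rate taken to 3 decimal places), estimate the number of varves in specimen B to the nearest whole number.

Specimen A: adjusted count: 15703 − 12 + 8 = 15699 varves.
A: Mean rate = 1719.4 mm / 15699 years ≈ 0.110 mm per year.
B spans 2560.6 / 0.110 = 23278.18 years ≈ 23278 varves.

23278 varves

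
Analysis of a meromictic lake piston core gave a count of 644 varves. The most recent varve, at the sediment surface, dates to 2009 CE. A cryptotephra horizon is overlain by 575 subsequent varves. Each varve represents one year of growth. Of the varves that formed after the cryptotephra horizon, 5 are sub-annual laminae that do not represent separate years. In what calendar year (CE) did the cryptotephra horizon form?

1439 CE

575 varves post-date the cryptotephra horizon.
Excluding 5 false varves: 575 − 5 = 570.
Counting back 570 years from 2009 CE places the cryptotephra horizon in 2009 − 570 = 1439 CE.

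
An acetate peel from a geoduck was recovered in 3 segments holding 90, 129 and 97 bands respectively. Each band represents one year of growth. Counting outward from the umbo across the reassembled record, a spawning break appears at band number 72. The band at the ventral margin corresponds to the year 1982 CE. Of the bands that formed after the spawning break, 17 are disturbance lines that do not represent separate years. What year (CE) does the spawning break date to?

Total bands = 90 + 129 + 97 = 316.
316 − 72 = 244 bands lie beyond the spawning break toward the ventral margin.
244 − 17 false = 227 true bands after the spawning break.
Counting back 227 years from 1982 CE places the spawning break in 1982 − 227 = 1755 CE.

1755 CE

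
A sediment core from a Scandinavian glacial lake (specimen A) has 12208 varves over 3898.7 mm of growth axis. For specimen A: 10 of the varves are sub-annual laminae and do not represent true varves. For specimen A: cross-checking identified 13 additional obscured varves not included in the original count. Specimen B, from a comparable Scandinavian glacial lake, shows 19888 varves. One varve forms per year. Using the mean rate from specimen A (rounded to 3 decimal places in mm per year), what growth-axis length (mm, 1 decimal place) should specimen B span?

6344.3 mm

Specimen A: true varve count = 12208 − 10 + 13 = 12211.
A: Mean rate = 3898.7 mm / 12211 years ≈ 0.319 mm per year.
For B, 0.319 mm/year × 19888 years = 6344.3 mm.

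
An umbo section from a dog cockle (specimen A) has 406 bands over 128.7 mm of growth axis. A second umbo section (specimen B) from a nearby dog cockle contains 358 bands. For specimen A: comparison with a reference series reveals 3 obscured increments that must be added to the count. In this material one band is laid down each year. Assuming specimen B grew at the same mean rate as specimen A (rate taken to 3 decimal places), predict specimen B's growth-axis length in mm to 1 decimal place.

Specimen A: correcting the raw count gives 406 + 3 = 409 true bands.
A: Mean rate = 128.7 mm / 409 years ≈ 0.315 mm per year.
For B, 0.315 mm/year × 358 years = 112.8 mm.

112.8 mm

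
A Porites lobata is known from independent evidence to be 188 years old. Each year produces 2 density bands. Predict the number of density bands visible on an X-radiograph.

376 density bands

Expected density bands: 188 × 2 = 376.
So 376 density bands should be present.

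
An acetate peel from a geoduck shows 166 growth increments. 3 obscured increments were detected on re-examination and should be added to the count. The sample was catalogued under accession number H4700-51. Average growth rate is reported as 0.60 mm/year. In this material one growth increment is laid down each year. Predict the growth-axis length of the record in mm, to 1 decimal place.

Correcting the raw count gives 166 + 3 = 169 true growth increments.
169 years at 0.60 mm/year gives 0.60 × 169 = 101.4 mm.

101.4 mm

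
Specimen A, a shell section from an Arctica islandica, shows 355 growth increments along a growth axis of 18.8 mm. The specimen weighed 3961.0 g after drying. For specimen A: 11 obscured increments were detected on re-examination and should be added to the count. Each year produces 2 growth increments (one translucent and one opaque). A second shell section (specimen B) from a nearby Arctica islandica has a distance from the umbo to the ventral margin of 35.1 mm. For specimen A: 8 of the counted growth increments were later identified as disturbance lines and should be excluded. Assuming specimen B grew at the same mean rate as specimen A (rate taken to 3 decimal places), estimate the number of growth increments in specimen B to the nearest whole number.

Specimen A: correcting the raw count gives 355 − 8 + 11 = 358 true growth increments.
Specimen A: 358 growth increments at 2 per year is 358 / 2 = 179 years.
A: 18.8 mm over 179 years gives 18.8 / 179 ≈ 0.105 mm/yr.
For B, 35.1 / 0.105 = 334.29 years; at 2 growth increments per year that is 334.29 × 2 ≈ 669 growth increments.

669 growth increments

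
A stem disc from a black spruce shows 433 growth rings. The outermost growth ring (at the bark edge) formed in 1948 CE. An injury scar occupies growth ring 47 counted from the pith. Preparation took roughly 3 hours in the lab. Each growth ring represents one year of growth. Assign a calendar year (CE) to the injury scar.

The injury scar sits at growth ring 47 from the pith, so 433 − 47 = 386 growth rings formed after it.
1948 − 386 = 1562 CE.

1562 CE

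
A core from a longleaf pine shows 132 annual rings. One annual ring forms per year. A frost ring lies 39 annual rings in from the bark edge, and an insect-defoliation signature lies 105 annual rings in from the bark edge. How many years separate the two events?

66 years

The two markers are separated by 105 − 39 = 66 annual rings.
That is 66 years at one annual ring per year.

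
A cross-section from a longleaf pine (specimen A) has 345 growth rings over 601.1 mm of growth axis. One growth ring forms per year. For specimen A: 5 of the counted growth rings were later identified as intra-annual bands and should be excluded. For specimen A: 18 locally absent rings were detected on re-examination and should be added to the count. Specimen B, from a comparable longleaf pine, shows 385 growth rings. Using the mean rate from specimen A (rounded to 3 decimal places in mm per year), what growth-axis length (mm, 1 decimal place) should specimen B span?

646.4 mm

Specimen A: correcting the raw count gives 345 − 5 + 18 = 358 true growth rings.
A: Mean rate = 601.1 mm / 358 years ≈ 1.679 mm/year.
B's length ≈ 1.679 × 385 = 646.4 mm.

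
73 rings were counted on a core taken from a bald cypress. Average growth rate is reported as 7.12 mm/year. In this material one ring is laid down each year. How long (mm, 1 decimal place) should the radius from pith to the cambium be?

The record spans 73 years at 7.12 mm per year.
Predicted length = 7.12 mm/year × 73 years = 519.8 mm.

519.8 mm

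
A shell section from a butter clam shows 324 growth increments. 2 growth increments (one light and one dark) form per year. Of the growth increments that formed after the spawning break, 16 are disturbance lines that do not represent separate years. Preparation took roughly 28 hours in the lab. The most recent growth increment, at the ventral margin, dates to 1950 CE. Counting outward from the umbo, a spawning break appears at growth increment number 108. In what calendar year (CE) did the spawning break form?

1850 CE

The spawning break sits at growth increment 108 from the umbo, so 324 − 108 = 216 growth increments formed after it.
Removing the 16 false growth increments leaves 216 − 16 = 200 true growth increments beyond the spawning break.
Dividing by 2 growth increments per year: 200 / 2 = 100 years.
Counting back 100 years from 1950 CE places the spawning break in 1950 − 100 = 1850 CE.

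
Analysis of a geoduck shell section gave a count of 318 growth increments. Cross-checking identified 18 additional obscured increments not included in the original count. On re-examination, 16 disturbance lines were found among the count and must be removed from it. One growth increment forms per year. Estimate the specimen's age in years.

After corrections the count is 318 − 16 + 18 = 320 growth increments.
One growth increment per year makes the duration 320 years.

320 yr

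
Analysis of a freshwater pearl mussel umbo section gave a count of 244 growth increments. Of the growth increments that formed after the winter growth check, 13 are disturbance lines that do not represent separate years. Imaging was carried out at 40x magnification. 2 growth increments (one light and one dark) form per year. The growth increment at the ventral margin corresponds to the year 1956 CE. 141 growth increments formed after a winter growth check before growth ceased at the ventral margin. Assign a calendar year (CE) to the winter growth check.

There are 141 growth increments younger than the winter growth check.
Removing the 13 false growth increments leaves 141 − 13 = 128 true growth increments beyond the winter growth check.
With 2 growth increments per year, 128 / 2 = 64 years.
Counting back 64 years from 1956 CE places the winter growth check in 1956 − 64 = 1892 CE.

1892 CE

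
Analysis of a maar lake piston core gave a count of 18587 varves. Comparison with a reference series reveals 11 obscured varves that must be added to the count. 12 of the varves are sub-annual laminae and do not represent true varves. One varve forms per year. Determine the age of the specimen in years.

18586 yr

True varve count = 18587 − 12 + 11 = 18586.
With a one-to-one varve periodicity this is 18586 years.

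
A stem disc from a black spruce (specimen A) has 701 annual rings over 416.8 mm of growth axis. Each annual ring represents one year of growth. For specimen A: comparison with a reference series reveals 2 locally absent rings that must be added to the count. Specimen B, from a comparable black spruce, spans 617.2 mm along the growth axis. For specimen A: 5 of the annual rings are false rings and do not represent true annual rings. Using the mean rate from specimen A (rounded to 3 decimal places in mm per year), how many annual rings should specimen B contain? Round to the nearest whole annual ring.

Specimen A: adjusted count: 701 − 5 + 2 = 698 annual rings.
A: 416.8 mm over 698 years gives 416.8 / 698 ≈ 0.597 mm per year.
Specimen B: 617.2 mm / 0.597 mm per year = 1033.84 years ≈ 1034 annual rings.

1034 annual rings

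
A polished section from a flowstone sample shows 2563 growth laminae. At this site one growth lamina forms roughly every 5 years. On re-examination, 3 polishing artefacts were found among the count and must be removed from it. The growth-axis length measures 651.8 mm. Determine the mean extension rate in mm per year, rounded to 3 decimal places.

0.051 mm per year

Adjusted count: 2563 − 3 = 2560 growth laminae.
2560 growth laminae at 5 years each span 2560 × 5 = 12800 years.
Mean rate = 651.8 mm / 12800 years ≈ 0.051 mm per year.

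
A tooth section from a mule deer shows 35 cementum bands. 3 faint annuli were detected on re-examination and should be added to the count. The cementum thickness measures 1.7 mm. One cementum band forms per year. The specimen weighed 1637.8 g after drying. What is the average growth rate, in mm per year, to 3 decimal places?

0.045 mm per year

Adjusted count: 35 + 3 = 38 cementum bands.
1.7 mm over 38 years gives 1.7 / 38 ≈ 0.045 mm per year.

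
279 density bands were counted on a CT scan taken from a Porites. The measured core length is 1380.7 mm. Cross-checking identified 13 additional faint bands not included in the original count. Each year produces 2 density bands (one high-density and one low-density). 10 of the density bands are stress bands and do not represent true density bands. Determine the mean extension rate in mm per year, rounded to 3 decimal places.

9.792 mm per year

True density band count = 279 − 10 + 13 = 282.
282 density bands at 2 per year is 282 / 2 = 141 years.
Extension rate ≈ 1380.7 / 141 = 9.792 mm per year.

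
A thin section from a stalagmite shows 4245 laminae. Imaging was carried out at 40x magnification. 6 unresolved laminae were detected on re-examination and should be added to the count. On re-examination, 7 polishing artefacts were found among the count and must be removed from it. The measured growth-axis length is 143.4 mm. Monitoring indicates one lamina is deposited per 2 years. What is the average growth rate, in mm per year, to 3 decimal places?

Correcting the raw count gives 4245 − 7 + 6 = 4244 true laminae.
Multiplying by 2 years per lamina: 4244 × 2 = 8488 years.
Extension rate ≈ 143.4 / 8488 = 0.017 mm per year.

0.017 mm per year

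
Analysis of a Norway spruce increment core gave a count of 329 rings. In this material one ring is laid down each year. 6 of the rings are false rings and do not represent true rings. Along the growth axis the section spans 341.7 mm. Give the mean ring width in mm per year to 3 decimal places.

1.058 mm per year

Adjusted count: 329 − 6 = 323 rings.
Extension rate ≈ 341.7 / 323 = 1.058 mm per year.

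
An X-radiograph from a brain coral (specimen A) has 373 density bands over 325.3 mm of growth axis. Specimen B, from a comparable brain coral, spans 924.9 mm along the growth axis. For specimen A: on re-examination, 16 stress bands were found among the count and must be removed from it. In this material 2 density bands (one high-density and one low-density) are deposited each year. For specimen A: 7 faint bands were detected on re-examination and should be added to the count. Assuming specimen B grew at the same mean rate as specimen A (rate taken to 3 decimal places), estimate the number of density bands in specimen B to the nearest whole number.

1035 density bands

Specimen A: adjusted count: 373 − 16 + 7 = 364 density bands.
Specimen A: with 2 density bands per year, 364 / 2 = 182 years.
A: Mean rate = 325.3 mm / 182 years ≈ 1.787 mm/year.
Specimen B: 924.9 mm / 1.787 mm per year = 517.57 years; at 2 density bands per year that is 517.57 × 2 ≈ 1035 density bands.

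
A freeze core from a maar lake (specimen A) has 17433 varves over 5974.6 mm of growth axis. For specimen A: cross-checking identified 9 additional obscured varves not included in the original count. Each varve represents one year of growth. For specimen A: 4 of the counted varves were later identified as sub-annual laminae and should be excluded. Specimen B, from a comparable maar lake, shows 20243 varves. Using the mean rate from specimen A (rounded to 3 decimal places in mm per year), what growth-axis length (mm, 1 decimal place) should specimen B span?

Specimen A: correcting the raw count gives 17433 − 4 + 9 = 17438 true varves.
A: Extension rate ≈ 5974.6 / 17438 = 0.343 mm/year.
Length of B = 0.343 × 20243 = 6943.3 mm.

6943.3 mm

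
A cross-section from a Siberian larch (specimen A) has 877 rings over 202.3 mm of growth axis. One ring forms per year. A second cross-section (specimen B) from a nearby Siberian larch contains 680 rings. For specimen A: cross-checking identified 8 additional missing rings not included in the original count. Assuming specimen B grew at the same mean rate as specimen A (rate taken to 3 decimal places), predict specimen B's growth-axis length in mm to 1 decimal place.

Specimen A: correcting the raw count gives 877 + 8 = 885 true rings.
A: Mean rate = 202.3 mm / 885 years ≈ 0.229 mm/year.
For B, 0.229 mm/year × 680 years = 155.7 mm.

155.7 mm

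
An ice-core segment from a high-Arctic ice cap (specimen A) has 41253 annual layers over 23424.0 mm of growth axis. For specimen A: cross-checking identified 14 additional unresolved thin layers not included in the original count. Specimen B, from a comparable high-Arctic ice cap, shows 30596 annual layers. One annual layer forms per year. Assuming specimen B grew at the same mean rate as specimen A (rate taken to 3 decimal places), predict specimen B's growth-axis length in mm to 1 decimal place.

Specimen A: after corrections the count is 41253 + 14 = 41267 annual layers.
A: Extension rate ≈ 23424.0 / 41267 = 0.568 mm/year.
For B, 0.568 mm/year × 30596 years = 17378.5 mm.

17378.5 mm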